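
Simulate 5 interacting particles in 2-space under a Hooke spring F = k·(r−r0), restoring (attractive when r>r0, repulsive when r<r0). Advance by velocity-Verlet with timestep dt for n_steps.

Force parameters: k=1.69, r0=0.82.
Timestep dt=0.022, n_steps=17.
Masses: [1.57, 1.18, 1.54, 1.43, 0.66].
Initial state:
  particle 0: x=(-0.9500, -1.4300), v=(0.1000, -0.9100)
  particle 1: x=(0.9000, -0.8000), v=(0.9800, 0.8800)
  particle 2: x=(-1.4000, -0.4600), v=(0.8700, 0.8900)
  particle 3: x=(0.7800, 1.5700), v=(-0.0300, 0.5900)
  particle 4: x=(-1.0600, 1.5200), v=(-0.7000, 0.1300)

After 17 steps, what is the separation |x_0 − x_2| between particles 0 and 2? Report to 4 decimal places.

1.3785

step 0: x0=(-0.9500, -1.4300) x1=(0.9000, -0.8000) x2=(-1.4000, -0.4600) x3=(0.7800, 1.5700) x4=(-1.0600, 1.5200)
step 1: x0=(-0.9472, -1.4487) x1=(0.9201, -0.7796) x2=(-1.3800, -0.4398) x3=(0.7782, 1.5815) x4=(-1.0740, 1.5198)
step 2: x0=(-0.9433, -1.4648) x1=(0.9374, -0.7570) x2=(-1.3582, -0.4185) x3=(0.7743, 1.5898) x4=(-1.0849, 1.5134)
step 3: x0=(-0.9382, -1.4781) x1=(0.9518, -0.7324) x2=(-1.3346, -0.3961) x3=(0.7682, 1.5952) x4=(-1.0929, 1.5010)
step 4: x0=(-0.9320, -1.4887) x1=(0.9633, -0.7058) x2=(-1.3093, -0.3727) x3=(0.7599, 1.5974) x4=(-1.0977, 1.4826)
step 5: x0=(-0.9246, -1.4965) x1=(0.9718, -0.6772) x2=(-1.2824, -0.3482) x3=(0.7496, 1.5967) x4=(-1.0994, 1.4584)
step 6: x0=(-0.9161, -1.5015) x1=(0.9774, -0.6467) x2=(-1.2538, -0.3228) x3=(0.7372, 1.5929) x4=(-1.0979, 1.4285)
step 7: x0=(-0.9064, -1.5037) x1=(0.9801, -0.6144) x2=(-1.2236, -0.2965) x3=(0.7227, 1.5861) x4=(-1.0932, 1.3930)
step 8: x0=(-0.8957, -1.5031) x1=(0.9799, -0.5804) x2=(-1.1918, -0.2694) x3=(0.7063, 1.5763) x4=(-1.0854, 1.3523)
step 9: x0=(-0.8838, -1.4997) x1=(0.9768, -0.5448) x2=(-1.1585, -0.2415) x3=(0.6880, 1.5636) x4=(-1.0744, 1.3064)
step 10: x0=(-0.8708, -1.4935) x1=(0.9709, -0.5076) x2=(-1.1238, -0.2129) x3=(0.6678, 1.5481) x4=(-1.0604, 1.2558)
step 11: x0=(-0.8568, -1.4846) x1=(0.9622, -0.4690) x2=(-1.0877, -0.1837) x3=(0.6459, 1.5298) x4=(-1.0433, 1.2007)
step 12: x0=(-0.8417, -1.4729) x1=(0.9508, -0.4291) x2=(-1.0503, -0.1539) x3=(0.6222, 1.5087) x4=(-1.0233, 1.1413)
step 13: x0=(-0.8256, -1.4584) x1=(0.9368, -0.3880) x2=(-1.0116, -0.1237) x3=(0.5970, 1.4850) x4=(-1.0004, 1.0780)
step 14: x0=(-0.8084, -1.4414) x1=(0.9202, -0.3458) x2=(-0.9718, -0.0930) x3=(0.5701, 1.4587) x4=(-0.9749, 1.0112)
step 15: x0=(-0.7903, -1.4217) x1=(0.9012, -0.3027) x2=(-0.9308, -0.0621) x3=(0.5418, 1.4300) x4=(-0.9467, 0.9412)
step 16: x0=(-0.7712, -1.3995) x1=(0.8798, -0.2588) x2=(-0.8888, -0.0309) x3=(0.5122, 1.3988) x4=(-0.9161, 0.8683)
step 17: x0=(-0.7512, -1.3749) x1=(0.8562, -0.2142) x2=(-0.8457, 0.0004) x3=(0.4812, 1.3653) x4=(-0.8831, 0.7930)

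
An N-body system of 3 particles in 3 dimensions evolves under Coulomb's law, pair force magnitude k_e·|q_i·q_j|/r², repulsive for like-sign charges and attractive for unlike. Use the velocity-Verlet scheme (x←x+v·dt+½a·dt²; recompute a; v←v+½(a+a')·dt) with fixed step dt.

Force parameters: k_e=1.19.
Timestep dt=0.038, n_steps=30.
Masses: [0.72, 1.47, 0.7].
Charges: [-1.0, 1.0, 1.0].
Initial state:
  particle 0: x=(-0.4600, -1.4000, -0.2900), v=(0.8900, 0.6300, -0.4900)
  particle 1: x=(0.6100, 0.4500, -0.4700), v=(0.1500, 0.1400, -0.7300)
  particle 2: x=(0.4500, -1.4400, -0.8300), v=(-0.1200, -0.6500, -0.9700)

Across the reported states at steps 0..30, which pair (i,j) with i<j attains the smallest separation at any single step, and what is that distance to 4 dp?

step 0: x0=(-0.4600, -1.4000, -0.2900) x1=(0.6100, 0.4500, -0.4700) x2=(0.4500, -1.4400, -0.8300)
step 1: x0=(-0.4251, -1.3759, -0.3092) x1=(0.6156, 0.4554, -0.4977) x2=(0.4445, -1.4650, -0.8664)
step 2: x0=(-0.3881, -1.3515, -0.3296) x1=(0.6212, 0.4608, -0.5253) x2=(0.4370, -1.4904, -0.9016)
step 3: x0=(-0.3490, -1.3269, -0.3514) x1=(0.6266, 0.4663, -0.5529) x2=(0.4275, -1.5161, -0.9356)
step 4: x0=(-0.3077, -1.3023, -0.3747) x1=(0.6320, 0.4718, -0.5803) x2=(0.4159, -1.5419, -0.9683)
step 5: x0=(-0.2642, -1.2779, -0.3996) x1=(0.6372, 0.4773, -0.6077) x2=(0.4024, -1.5676, -0.9994)
step 6: x0=(-0.2185, -1.2537, -0.4263) x1=(0.6423, 0.4829, -0.6350) x2=(0.3868, -1.5930, -1.0289)
step 7: x0=(-0.1706, -1.2300, -0.4549) x1=(0.6474, 0.4884, -0.6622) x2=(0.3693, -1.6178, -1.0566)
step 8: x0=(-0.1207, -1.2070, -0.4856) x1=(0.6523, 0.4939, -0.6893) x2=(0.3498, -1.6418, -1.0824)
step 9: x0=(-0.0689, -1.1850, -0.5184) x1=(0.6571, 0.4993, -0.7164) x2=(0.3286, -1.6648, -1.1060)
step 10: x0=(-0.0153, -1.1641, -0.5536) x1=(0.6618, 0.5046, -0.7434) x2=(0.3057, -1.6864, -1.1274)
step 11: x0=(0.0399, -1.1446, -0.5912) x1=(0.6665, 0.5098, -0.7703) x2=(0.2814, -1.7062, -1.1466)
step 12: x0=(0.0964, -1.1269, -0.6311) x1=(0.6710, 0.5149, -0.7971) x2=(0.2560, -1.7241, -1.1634)
step 13: x0=(0.1539, -1.1110, -0.6735) x1=(0.6754, 0.5199, -0.8239) x2=(0.2298, -1.7397, -1.1778)
step 14: x0=(0.2119, -1.0972, -0.7183) x1=(0.6798, 0.5246, -0.8505) x2=(0.2031, -1.7529, -1.1900)
step 15: x0=(0.2701, -1.0855, -0.7652) x1=(0.6841, 0.5292, -0.8772) x2=(0.1764, -1.7634, -1.2001)
step 16: x0=(0.3281, -1.0761, -0.8142) x1=(0.6883, 0.5336, -0.9037) x2=(0.1500, -1.7712, -1.2082)
step 17: x0=(0.3856, -1.0689, -0.8649) x1=(0.6925, 0.5378, -0.9303) x2=(0.1244, -1.7764, -1.2146)
step 18: x0=(0.4421, -1.0637, -0.9171) x1=(0.6967, 0.5417, -0.9567) x2=(0.0997, -1.7789, -1.2196)
step 19: x0=(0.4974, -1.0604, -0.9705) x1=(0.7008, 0.5454, -0.9832) x2=(0.0763, -1.7789, -1.2234)
step 20: x0=(0.5513, -1.0588, -1.0248) x1=(0.7049, 0.5489, -1.0096) x2=(0.0544, -1.7767, -1.2263)
step 21: x0=(0.6036, -1.0586, -1.0798) x1=(0.7091, 0.5521, -1.0360) x2=(0.0341, -1.7725, -1.2286)
step 22: x0=(0.6543, -1.0597, -1.1352) x1=(0.7132, 0.5550, -1.0624) x2=(0.0154, -1.7664, -1.2304)
step 23: x0=(0.7033, -1.0619, -1.1908) x1=(0.7174, 0.5577, -1.0888) x2=(-0.0017, -1.7587, -1.2320)
step 24: x0=(0.7506, -1.0648, -1.2465) x1=(0.7217, 0.5601, -1.1153) x2=(-0.0170, -1.7497, -1.2335)
step 25: x0=(0.7962, -1.0683, -1.3021) x1=(0.7260, 0.5623, -1.1417) x2=(-0.0308, -1.7396, -1.2350)
step 26: x0=(0.8401, -1.0723, -1.3574) x1=(0.7304, 0.5642, -1.1682) x2=(-0.0430, -1.7284, -1.2368)
step 27: x0=(0.8824, -1.0765, -1.4125) x1=(0.7349, 0.5659, -1.1947) x2=(-0.0538, -1.7165, -1.2387)
step 28: x0=(0.9231, -1.0809, -1.4671) x1=(0.7395, 0.5674, -1.2213) x2=(-0.0632, -1.7040, -1.2409)
step 29: x0=(0.9624, -1.0854, -1.5213) x1=(0.7443, 0.5686, -1.2480) x2=(-0.0713, -1.6909, -1.2435)
step 30: x0=(1.0002, -1.0898, -1.5750) x1=(0.7491, 0.5697, -1.2747) x2=(-0.0781, -1.6775, -1.2464)

pair (0,2), distance 0.8078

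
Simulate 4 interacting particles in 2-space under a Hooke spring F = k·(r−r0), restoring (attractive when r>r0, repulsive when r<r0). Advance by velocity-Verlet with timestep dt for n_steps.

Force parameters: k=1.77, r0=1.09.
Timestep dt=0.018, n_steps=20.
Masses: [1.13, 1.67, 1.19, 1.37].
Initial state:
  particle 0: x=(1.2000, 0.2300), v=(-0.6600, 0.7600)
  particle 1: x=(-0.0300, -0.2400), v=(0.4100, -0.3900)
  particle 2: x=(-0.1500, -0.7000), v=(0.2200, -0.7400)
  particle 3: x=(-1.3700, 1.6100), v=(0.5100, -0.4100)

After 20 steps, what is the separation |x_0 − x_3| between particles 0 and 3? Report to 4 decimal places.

1.8609

step 0: x0=(1.2000, 0.2300) x1=(-0.0300, -0.2400) x2=(-0.1500, -0.7000) x3=(-1.3700, 1.6100)
step 1: x0=(1.1875, 0.2438) x1=(-0.0227, -0.2467) x2=(-0.1461, -0.7131) x3=(-1.3602, 1.6020)
step 2: x0=(1.1740, 0.2578) x1=(-0.0155, -0.2529) x2=(-0.1425, -0.7256) x3=(-1.3491, 1.5926)
step 3: x0=(1.1592, 0.2721) x1=(-0.0084, -0.2585) x2=(-0.1390, -0.7376) x3=(-1.3368, 1.5819)
step 4: x0=(1.1435, 0.2865) x1=(-0.0014, -0.2636) x2=(-0.1358, -0.7491) x3=(-1.3233, 1.5699)
step 5: x0=(1.1266, 0.3011) x1=(0.0054, -0.2681) x2=(-0.1327, -0.7600) x3=(-1.3086, 1.5566)
step 6: x0=(1.1087, 0.3159) x1=(0.0121, -0.2721) x2=(-0.1298, -0.7704) x3=(-1.2927, 1.5421)
step 7: x0=(1.0898, 0.3308) x1=(0.0187, -0.2755) x2=(-0.1272, -0.7802) x3=(-1.2756, 1.5263)
step 8: x0=(1.0699, 0.3458) x1=(0.0251, -0.2785) x2=(-0.1247, -0.7895) x3=(-1.2574, 1.5093)
step 9: x0=(1.0491, 0.3610) x1=(0.0315, -0.2809) x2=(-0.1224, -0.7981) x3=(-1.2381, 1.4910)
step 10: x0=(1.0274, 0.3763) x1=(0.0376, -0.2828) x2=(-0.1204, -0.8063) x3=(-1.2177, 1.4716)
step 11: x0=(1.0048, 0.3916) x1=(0.0437, -0.2842) x2=(-0.1185, -0.8138) x3=(-1.1962, 1.4510)
step 12: x0=(0.9813, 0.4070) x1=(0.0496, -0.2851) x2=(-0.1168, -0.8208) x3=(-1.1737, 1.4292)
step 13: x0=(0.9570, 0.4225) x1=(0.0554, -0.2856) x2=(-0.1152, -0.8272) x3=(-1.1503, 1.4064)
step 14: x0=(0.9320, 0.4380) x1=(0.0611, -0.2855) x2=(-0.1139, -0.8331) x3=(-1.1259, 1.3825)
step 15: x0=(0.9062, 0.4535) x1=(0.0666, -0.2851) x2=(-0.1127, -0.8384) x3=(-1.1006, 1.3575)
step 16: x0=(0.8797, 0.4690) x1=(0.0721, -0.2842) x2=(-0.1117, -0.8431) x3=(-1.0744, 1.3315)
step 17: x0=(0.8526, 0.4845) x1=(0.0774, -0.2829) x2=(-0.1109, -0.8473) x3=(-1.0473, 1.3046)
step 18: x0=(0.8248, 0.5000) x1=(0.0825, -0.2812) x2=(-0.1102, -0.8510) x3=(-1.0195, 1.2767)
step 19: x0=(0.7964, 0.5154) x1=(0.0876, -0.2791) x2=(-0.1097, -0.8541) x3=(-0.9910, 1.2479)
step 20: x0=(0.7675, 0.5307) x1=(0.0926, -0.2766) x2=(-0.1094, -0.8567) x3=(-0.9617, 1.2182)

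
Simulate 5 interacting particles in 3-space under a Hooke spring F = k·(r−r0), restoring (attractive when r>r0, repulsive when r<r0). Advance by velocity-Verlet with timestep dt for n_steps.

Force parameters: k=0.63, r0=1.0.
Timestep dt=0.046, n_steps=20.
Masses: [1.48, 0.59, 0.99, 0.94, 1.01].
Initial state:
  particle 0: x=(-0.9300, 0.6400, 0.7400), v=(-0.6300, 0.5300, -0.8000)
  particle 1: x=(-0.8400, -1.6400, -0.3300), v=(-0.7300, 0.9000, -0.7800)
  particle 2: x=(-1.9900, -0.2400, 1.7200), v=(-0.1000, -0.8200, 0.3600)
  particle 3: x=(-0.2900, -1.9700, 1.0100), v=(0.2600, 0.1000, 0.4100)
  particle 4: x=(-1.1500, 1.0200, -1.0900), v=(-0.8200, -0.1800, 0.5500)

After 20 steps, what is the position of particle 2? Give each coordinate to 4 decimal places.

step 0: x0=(-0.9300, 0.6400, 0.7400) x1=(-0.8400, -1.6400, -0.3300) x2=(-1.9900, -0.2400, 1.7200) x3=(-0.2900, -1.9700, 1.0100) x4=(-1.1500, 1.0200, -1.0900)
step 1: x0=(-0.9590, 0.6629, 0.7028) x1=(-0.8745, -1.5942, -0.3637) x2=(-1.9927, -0.2782, 1.7338) x3=(-0.2796, -1.9619, 1.0276) x4=(-1.1875, 1.0085, -1.0615)
step 2: x0=(-0.9881, 0.6829, 0.6649) x1=(-0.9107, -1.5401, -0.3929) x2=(-1.9918, -0.3172, 1.7421) x3=(-0.2726, -1.9467, 1.0427) x4=(-1.2244, 0.9905, -1.0269)
step 3: x0=(-1.0172, 0.7000, 0.6264) x1=(-0.9483, -1.4781, -0.4173) x2=(-1.9873, -0.3567, 1.7449) x3=(-0.2689, -1.9244, 1.0551) x4=(-1.2607, 0.9663, -0.9863)
step 4: x0=(-1.0463, 0.7140, 0.5874) x1=(-0.9874, -1.4087, -0.4366) x2=(-1.9793, -0.3965, 1.7421) x3=(-0.2688, -1.8953, 1.0647) x4=(-1.2964, 0.9360, -0.9399)
step 5: x0=(-1.0754, 0.7250, 0.5482) x1=(-1.0276, -1.3325, -0.4509) x2=(-1.9679, -0.4364, 1.7338) x3=(-0.2723, -1.8594, 1.0715) x4=(-1.3313, 0.9000, -0.8882)
step 6: x0=(-1.1045, 0.7331, 0.5089) x1=(-1.0688, -1.2501, -0.4599) x2=(-1.9534, -0.4762, 1.7202) x3=(-0.2795, -1.8168, 1.0754) x4=(-1.3655, 0.8584, -0.8314)
step 7: x0=(-1.1335, 0.7383, 0.4696) x1=(-1.1108, -1.1622, -0.4637) x2=(-1.9358, -0.5157, 1.7012) x3=(-0.2903, -1.7679, 1.0765) x4=(-1.3988, 0.8116, -0.7698)
step 8: x0=(-1.1624, 0.7406, 0.4306) x1=(-1.1534, -1.0696, -0.4622) x2=(-1.9154, -0.5546, 1.6772) x3=(-0.3047, -1.7127, 1.0745) x4=(-1.4313, 0.7599, -0.7038)
step 9: x0=(-1.1912, 0.7401, 0.3918) x1=(-1.1964, -0.9730, -0.4557) x2=(-1.8923, -0.5928, 1.6482) x3=(-0.3227, -1.6517, 1.0698) x4=(-1.4629, 0.7037, -0.6338)
step 10: x0=(-1.2199, 0.7370, 0.3536) x1=(-1.2396, -0.8732, -0.4441) x2=(-1.8669, -0.6299, 1.6145) x3=(-0.3443, -1.5852, 1.0621) x4=(-1.4937, 0.6435, -0.5603)
step 11: x0=(-1.2483, 0.7313, 0.3161) x1=(-1.2828, -0.7711, -0.4277) x2=(-1.8393, -0.6659, 1.5763) x3=(-0.3694, -1.5134, 1.0517) x4=(-1.5237, 0.5795, -0.4836)
step 12: x0=(-1.2765, 0.7233, 0.2794) x1=(-1.3257, -0.6675, -0.4067) x2=(-1.8099, -0.7006, 1.5340) x3=(-0.3977, -1.4367, 1.0386) x4=(-1.5530, 0.5123, -0.4041)
step 13: x0=(-1.3044, 0.7131, 0.2436) x1=(-1.3683, -0.5631, -0.3815) x2=(-1.7788, -0.7337, 1.4878) x3=(-0.4293, -1.3556, 1.0228) x4=(-1.5815, 0.4422, -0.3223)
step 14: x0=(-1.3320, 0.7009, 0.2088) x1=(-1.4103, -0.4589, -0.3523) x2=(-1.7463, -0.7653, 1.4381) x3=(-0.4639, -1.2704, 1.0046) x4=(-1.6094, 0.3696, -0.2384)
step 15: x0=(-1.3591, 0.6870, 0.1751) x1=(-1.4516, -0.3555, -0.3197) x2=(-1.7127, -0.7951, 1.3850) x3=(-0.5012, -1.1815, 0.9841) x4=(-1.6368, 0.2950, -0.1528)
step 16: x0=(-1.3859, 0.6717, 0.1425) x1=(-1.4920, -0.2537, -0.2840) x2=(-1.6783, -0.8231, 1.3291) x3=(-0.5412, -1.0894, 0.9613) x4=(-1.6638, 0.2186, -0.0657)
step 17: x0=(-1.4121, 0.6552, 0.1109) x1=(-1.5312, -0.1541, -0.2460) x2=(-1.6433, -0.8493, 1.2706) x3=(-0.5834, -0.9944, 0.9366) x4=(-1.6906, 0.1408, 0.0229)
step 18: x0=(-1.4379, 0.6378, 0.0803) x1=(-1.5692, -0.0570, -0.2063) x2=(-1.6079, -0.8737, 1.2099) x3=(-0.6277, -0.8970, 0.9100) x4=(-1.7171, 0.0620, 0.1131)
step 19: x0=(-1.4633, 0.6194, 0.0506) x1=(-1.6060, 0.0376, -0.1658) x2=(-1.5725, -0.8963, 1.1473) x3=(-0.6738, -0.7975, 0.8817) x4=(-1.7436, -0.0180, 0.2049)
step 20: x0=(-1.4882, 0.6005, 0.0217) x1=(-1.6415, 0.1302, -0.1249) x2=(-1.5371, -0.9172, 1.0830) x3=(-0.7212, -0.6963, 0.8521) x4=(-1.7701, -0.0990, 0.2981)

(-1.5371, -0.9172, 1.0830)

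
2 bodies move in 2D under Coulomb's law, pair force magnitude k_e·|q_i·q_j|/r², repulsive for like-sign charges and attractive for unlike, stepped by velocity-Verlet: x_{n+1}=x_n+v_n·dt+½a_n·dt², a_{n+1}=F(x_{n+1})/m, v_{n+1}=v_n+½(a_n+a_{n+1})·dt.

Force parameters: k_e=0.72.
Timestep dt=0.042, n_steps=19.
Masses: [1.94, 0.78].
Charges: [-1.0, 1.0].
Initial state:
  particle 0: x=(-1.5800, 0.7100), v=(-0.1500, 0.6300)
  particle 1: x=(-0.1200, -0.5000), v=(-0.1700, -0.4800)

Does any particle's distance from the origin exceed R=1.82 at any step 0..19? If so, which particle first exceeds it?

yes, particle 0

step 0: x0=(-1.5800, 0.7100) x1=(-0.1200, -0.5000)
step 1: x0=(-1.5862, 0.7364) x1=(-0.1273, -0.5200)
step 2: x0=(-1.5923, 0.7627) x1=(-0.1350, -0.5397)
step 3: x0=(-1.5983, 0.7889) x1=(-0.1429, -0.5592)
step 4: x0=(-1.6041, 0.8149) x1=(-0.1512, -0.5784)
step 5: x0=(-1.6099, 0.8409) x1=(-0.1598, -0.5972)
step 6: x0=(-1.6155, 0.8667) x1=(-0.1686, -0.6158)
step 7: x0=(-1.6210, 0.8924) x1=(-0.1777, -0.6342)
step 8: x0=(-1.6264, 0.9181) x1=(-0.1870, -0.6523)
step 9: x0=(-1.6317, 0.9436) x1=(-0.1966, -0.6701)
step 10: x0=(-1.6369, 0.9690) x1=(-0.2065, -0.6876)
step 11: x0=(-1.6421, 0.9943) x1=(-0.2165, -0.7049)
step 12: x0=(-1.6471, 1.0195) x1=(-0.2268, -0.7219)
step 13: x0=(-1.6521, 1.0446) x1=(-0.2373, -0.7387)
step 14: x0=(-1.6570, 1.0696) x1=(-0.2479, -0.7553)
step 15: x0=(-1.6618, 1.0945) x1=(-0.2588, -0.7716)
step 16: x0=(-1.6665, 1.1193) x1=(-0.2698, -0.7876)
step 17: x0=(-1.6712, 1.1440) x1=(-0.2810, -0.8034)
step 18: x0=(-1.6758, 1.1686) x1=(-0.2924, -0.8190)
step 19: x0=(-1.6803, 1.1932) x1=(-0.3039, -0.8344)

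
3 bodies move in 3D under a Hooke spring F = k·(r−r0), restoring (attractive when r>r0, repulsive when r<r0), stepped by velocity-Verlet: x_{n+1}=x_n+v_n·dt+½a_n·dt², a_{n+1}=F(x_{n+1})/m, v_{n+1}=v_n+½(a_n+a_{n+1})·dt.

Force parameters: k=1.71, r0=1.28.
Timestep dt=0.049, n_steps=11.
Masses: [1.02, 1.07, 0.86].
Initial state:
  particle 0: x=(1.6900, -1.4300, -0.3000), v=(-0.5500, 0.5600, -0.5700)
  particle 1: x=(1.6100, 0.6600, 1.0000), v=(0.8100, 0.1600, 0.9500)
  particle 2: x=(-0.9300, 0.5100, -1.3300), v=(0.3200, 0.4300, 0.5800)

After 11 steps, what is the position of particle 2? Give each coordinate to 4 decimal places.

(0.0427, 0.4695, -0.5013)

step 0: x0=(1.6900, -1.4300, -0.3000) x1=(1.6100, 0.6600, 1.0000) x2=(-0.9300, 0.5100, -1.3300)
step 1: x0=(1.6597, -1.3981, -0.3280) x1=(1.6467, 0.6657, 1.0425) x2=(-0.9066, 0.5284, -1.2965)
step 2: x0=(1.6229, -1.3574, -0.3557) x1=(1.6772, 0.6673, 1.0769) x2=(-0.8679, 0.5415, -1.2532)
step 3: x0=(1.5802, -1.3081, -0.3828) x1=(1.7015, 0.6648, 1.1029) x2=(-0.8144, 0.5495, -1.2002)
step 4: x0=(1.5320, -1.2505, -0.4090) x1=(1.7196, 0.6584, 1.1207) x2=(-0.7466, 0.5526, -1.1381)
step 5: x0=(1.4789, -1.1851, -0.4339) x1=(1.7314, 0.6482, 1.1303) x2=(-0.6653, 0.5511, -1.0673)
step 6: x0=(1.4216, -1.1124, -0.4572) x1=(1.7372, 0.6345, 1.1320) x2=(-0.5714, 0.5453, -0.9885)
step 7: x0=(1.3607, -1.0331, -0.4787) x1=(1.7373, 0.6175, 1.1260) x2=(-0.4661, 0.5357, -0.9024)
step 8: x0=(1.2970, -0.9476, -0.4981) x1=(1.7318, 0.5974, 1.1128) x2=(-0.3506, 0.5227, -0.8097)
step 9: x0=(1.2313, -0.8570, -0.5152) x1=(1.7212, 0.5746, 1.0929) x2=(-0.2264, 0.5070, -0.7114)
step 10: x0=(1.1642, -0.7620, -0.5298) x1=(1.7059, 0.5494, 1.0668) x2=(-0.0948, 0.4890, -0.6084)
step 11: x0=(1.0966, -0.6634, -0.5420) x1=(1.6865, 0.5220, 1.0351) x2=(0.0427, 0.4695, -0.5013)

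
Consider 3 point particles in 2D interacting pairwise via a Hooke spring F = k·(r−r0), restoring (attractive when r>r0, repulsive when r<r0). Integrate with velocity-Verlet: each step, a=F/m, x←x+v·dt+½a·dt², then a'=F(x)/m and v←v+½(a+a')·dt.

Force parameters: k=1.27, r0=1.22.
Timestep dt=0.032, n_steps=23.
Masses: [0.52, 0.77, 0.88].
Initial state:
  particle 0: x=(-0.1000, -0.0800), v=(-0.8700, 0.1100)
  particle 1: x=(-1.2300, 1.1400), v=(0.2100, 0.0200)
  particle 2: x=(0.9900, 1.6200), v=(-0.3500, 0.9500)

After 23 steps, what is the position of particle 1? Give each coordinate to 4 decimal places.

step 0: x0=(-0.1000, -0.0800) x1=(-1.2300, 1.1400) x2=(0.9900, 1.6200)
step 1: x0=(-0.1277, -0.0752) x1=(-1.2222, 1.1406) x2=(0.9777, 1.6497)
step 2: x0=(-0.1549, -0.0679) x1=(-1.2121, 1.1410) x2=(0.9633, 1.6781)
step 3: x0=(-0.1817, -0.0581) x1=(-1.2000, 1.1413) x2=(0.9467, 1.7050)
step 4: x0=(-0.2078, -0.0458) x1=(-1.1859, 1.1417) x2=(0.9280, 1.7305)
step 5: x0=(-0.2332, -0.0310) x1=(-1.1698, 1.1420) x2=(0.9072, 1.7545)
step 6: x0=(-0.2579, -0.0137) x1=(-1.1519, 1.1424) x2=(0.8844, 1.7770)
step 7: x0=(-0.2817, 0.0059) x1=(-1.1323, 1.1430) x2=(0.8595, 1.7979)
step 8: x0=(-0.3047, 0.0278) x1=(-1.1111, 1.1438) x2=(0.8327, 1.8173)
step 9: x0=(-0.3266, 0.0520) x1=(-1.0883, 1.1448) x2=(0.8040, 1.8352)
step 10: x0=(-0.3475, 0.0783) x1=(-1.0643, 1.1461) x2=(0.7735, 1.8516)
step 11: x0=(-0.3673, 0.1065) x1=(-1.0389, 1.1477) x2=(0.7413, 1.8664)
step 12: x0=(-0.3860, 0.1367) x1=(-1.0125, 1.1498) x2=(0.7074, 1.8798)
step 13: x0=(-0.4035, 0.1685) x1=(-0.9851, 1.1524) x2=(0.6720, 1.8918)
step 14: x0=(-0.4199, 0.2019) x1=(-0.9568, 1.1555) x2=(0.6352, 1.9024)
step 15: x0=(-0.4351, 0.2367) x1=(-0.9278, 1.1591) x2=(0.5970, 1.9117)
step 16: x0=(-0.4491, 0.2727) x1=(-0.8982, 1.1634) x2=(0.5576, 1.9198)
step 17: x0=(-0.4619, 0.3097) x1=(-0.8682, 1.1683) x2=(0.5172, 1.9266)
step 18: x0=(-0.4736, 0.3475) x1=(-0.8378, 1.1739) x2=(0.4757, 1.9324)
step 19: x0=(-0.4841, 0.3860) x1=(-0.8072, 1.1803) x2=(0.4334, 1.9371)
step 20: x0=(-0.4936, 0.4249) x1=(-0.7765, 1.1875) x2=(0.3903, 1.9409)
step 21: x0=(-0.5020, 0.4639) x1=(-0.7458, 1.1954) x2=(0.3467, 1.9439)
step 22: x0=(-0.5095, 0.5030) x1=(-0.7152, 1.2042) x2=(0.3025, 1.9462)
step 23: x0=(-0.5161, 0.5418) x1=(-0.6847, 1.2138) x2=(0.2580, 1.9479)

(-0.6847, 1.2138)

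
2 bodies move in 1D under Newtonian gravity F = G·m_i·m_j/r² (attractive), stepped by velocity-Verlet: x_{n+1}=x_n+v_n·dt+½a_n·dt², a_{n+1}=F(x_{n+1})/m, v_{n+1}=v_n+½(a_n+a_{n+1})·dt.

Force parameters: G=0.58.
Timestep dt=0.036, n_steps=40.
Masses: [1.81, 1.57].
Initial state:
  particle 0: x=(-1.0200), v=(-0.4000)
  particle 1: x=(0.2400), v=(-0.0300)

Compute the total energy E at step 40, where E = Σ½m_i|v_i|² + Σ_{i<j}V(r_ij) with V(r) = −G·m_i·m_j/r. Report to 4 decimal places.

-1.0920

step 0: x0=(-1.0200) x1=(0.2400)
step 1: x0=(-1.0340) x1=(0.2385)
step 2: x0=(-1.0473) x1=(0.2361)
step 3: x0=(-1.0599) x1=(0.2330)
step 4: x0=(-1.0718) x1=(0.2290)
step 5: x0=(-1.0830) x1=(0.2242)
step 6: x0=(-1.0935) x1=(0.2186)
step 7: x0=(-1.1033) x1=(0.2122)
step 8: x0=(-1.1124) x1=(0.2051)
step 9: x0=(-1.1208) x1=(0.1971)
step 10: x0=(-1.1286) x1=(0.1884)
step 11: x0=(-1.1357) x1=(0.1789)
step 12: x0=(-1.1421) x1=(0.1685)
step 13: x0=(-1.1478) x1=(0.1575)
step 14: x0=(-1.1528) x1=(0.1456)
step 15: x0=(-1.1571) x1=(0.1329)
step 16: x0=(-1.1607) x1=(0.1193)
step 17: x0=(-1.1636) x1=(0.1050)
step 18: x0=(-1.1658) x1=(0.0898)
step 19: x0=(-1.1672) x1=(0.0737)
step 20: x0=(-1.1678) x1=(0.0568)
step 21: x0=(-1.1677) x1=(0.0389)
step 22: x0=(-1.1667) x1=(0.0202)
step 23: x0=(-1.1649) x1=(0.0004)
step 24: x0=(-1.1623) x1=(-0.0203)
step 25: x0=(-1.1587) x1=(-0.0421)
step 26: x0=(-1.1542) x1=(-0.0650)
step 27: x0=(-1.1487) x1=(-0.0891)
step 28: x0=(-1.1421) x1=(-0.1143)
step 29: x0=(-1.1344) x1=(-0.1408)
step 30: x0=(-1.1256) x1=(-0.1687)
step 31: x0=(-1.1154) x1=(-0.1981)
step 32: x0=(-1.1038) x1=(-0.2292)
step 33: x0=(-1.0907) x1=(-0.2620)
step 34: x0=(-1.0759) x1=(-0.2967)
step 35: x0=(-1.0591) x1=(-0.3337)
step 36: x0=(-1.0401) x1=(-0.3733)
step 37: x0=(-1.0184) x1=(-0.4160)
step 38: x0=(-0.9935) x1=(-0.4624)
step 39: x0=(-0.9644) x1=(-0.5136)
step 40: x0=(-0.9295) x1=(-0.5716)
step 0 velocities: v0=(-0.4000) v1=(-0.0300)
step 0: KE=0.1455, PE=-1.3081, E=-1.1626
step 40 velocities: v0=(1.0977) v1=(-1.7566)
step 40: KE=3.5127, PE=-4.6047, E=-1.0920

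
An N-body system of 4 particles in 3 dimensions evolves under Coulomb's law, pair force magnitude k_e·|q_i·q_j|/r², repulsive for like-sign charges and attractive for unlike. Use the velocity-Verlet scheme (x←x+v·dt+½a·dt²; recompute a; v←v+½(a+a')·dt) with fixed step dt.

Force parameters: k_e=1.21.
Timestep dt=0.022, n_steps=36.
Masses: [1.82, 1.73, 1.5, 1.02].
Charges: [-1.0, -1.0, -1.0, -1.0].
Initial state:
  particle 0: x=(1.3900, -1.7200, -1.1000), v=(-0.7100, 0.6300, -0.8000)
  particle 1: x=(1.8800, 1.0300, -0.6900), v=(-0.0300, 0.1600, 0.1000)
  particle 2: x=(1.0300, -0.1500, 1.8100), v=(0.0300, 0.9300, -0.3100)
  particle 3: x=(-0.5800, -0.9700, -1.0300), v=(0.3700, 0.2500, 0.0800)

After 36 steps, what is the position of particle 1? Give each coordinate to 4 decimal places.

(1.8891, 1.2077, -0.6279)

step 0: x0=(1.3900, -1.7200, -1.1000) x1=(1.8800, 1.0300, -0.6900) x2=(1.0300, -0.1500, 1.8100) x3=(-0.5800, -0.9700, -1.0300)
step 1: x0=(1.3744, -1.7062, -1.1176) x1=(1.8794, 1.0336, -0.6878) x2=(1.0307, -0.1295, 1.8032) x3=(-0.5720, -0.9645, -1.0283)
step 2: x0=(1.3589, -1.6924, -1.1353) x1=(1.8788, 1.0372, -0.6857) x2=(1.0313, -0.1091, 1.7966) x3=(-0.5641, -0.9590, -1.0266)
step 3: x0=(1.3434, -1.6788, -1.1530) x1=(1.8782, 1.0409, -0.6835) x2=(1.0320, -0.0886, 1.7900) x3=(-0.5564, -0.9535, -1.0249)
step 4: x0=(1.3280, -1.6652, -1.1707) x1=(1.8777, 1.0447, -0.6814) x2=(1.0326, -0.0681, 1.7835) x3=(-0.5490, -0.9480, -1.0233)
step 5: x0=(1.3127, -1.6517, -1.1884) x1=(1.8773, 1.0486, -0.6793) x2=(1.0333, -0.0476, 1.7772) x3=(-0.5417, -0.9425, -1.0217)
step 6: x0=(1.2975, -1.6383, -1.2062) x1=(1.8769, 1.0525, -0.6773) x2=(1.0339, -0.0271, 1.7709) x3=(-0.5347, -0.9370, -1.0202)
step 7: x0=(1.2823, -1.6249, -1.2241) x1=(1.8765, 1.0566, -0.6752) x2=(1.0346, -0.0066, 1.7647) x3=(-0.5278, -0.9315, -1.0187)
step 8: x0=(1.2672, -1.6117, -1.2420) x1=(1.8762, 1.0607, -0.6732) x2=(1.0352, 0.0139, 1.7587) x3=(-0.5212, -0.9260, -1.0172)
step 9: x0=(1.2521, -1.5985, -1.2599) x1=(1.8759, 1.0649, -0.6712) x2=(1.0359, 0.0344, 1.7527) x3=(-0.5147, -0.9205, -1.0158)
step 10: x0=(1.2372, -1.5854, -1.2779) x1=(1.8757, 1.0692, -0.6693) x2=(1.0366, 0.0549, 1.7469) x3=(-0.5085, -0.9150, -1.0144)
step 11: x0=(1.2223, -1.5724, -1.2959) x1=(1.8756, 1.0735, -0.6673) x2=(1.0372, 0.0754, 1.7411) x3=(-0.5025, -0.9095, -1.0130)
step 12: x0=(1.2075, -1.5595, -1.3139) x1=(1.8755, 1.0779, -0.6654) x2=(1.0379, 0.0960, 1.7355) x3=(-0.4967, -0.9040, -1.0117)
step 13: x0=(1.1927, -1.5467, -1.3320) x1=(1.8754, 1.0825, -0.6636) x2=(1.0385, 0.1165, 1.7300) x3=(-0.4912, -0.8984, -1.0103)
step 14: x0=(1.1781, -1.5339, -1.3502) x1=(1.8754, 1.0871, -0.6617) x2=(1.0391, 0.1371, 1.7245) x3=(-0.4859, -0.8929, -1.0090)
step 15: x0=(1.1635, -1.5213, -1.3684) x1=(1.8754, 1.0917, -0.6599) x2=(1.0398, 0.1576, 1.7192) x3=(-0.4808, -0.8874, -1.0077)
step 16: x0=(1.1490, -1.5087, -1.3867) x1=(1.8755, 1.0965, -0.6581) x2=(1.0404, 0.1782, 1.7140) x3=(-0.4759, -0.8818, -1.0065)
step 17: x0=(1.1346, -1.4962, -1.4050) x1=(1.8757, 1.1013, -0.6563) x2=(1.0411, 0.1988, 1.7088) x3=(-0.4713, -0.8763, -1.0052)
step 18: x0=(1.1203, -1.4838, -1.4234) x1=(1.8759, 1.1062, -0.6546) x2=(1.0417, 0.2194, 1.7038) x3=(-0.4669, -0.8707, -1.0040)
step 19: x0=(1.1061, -1.4715, -1.4418) x1=(1.8762, 1.1112, -0.6528) x2=(1.0424, 0.2399, 1.6989) x3=(-0.4627, -0.8651, -1.0027)
step 20: x0=(1.0919, -1.4592, -1.4603) x1=(1.8765, 1.1163, -0.6512) x2=(1.0430, 0.2605, 1.6941) x3=(-0.4588, -0.8596, -1.0015)
step 21: x0=(1.0778, -1.4471, -1.4788) x1=(1.8768, 1.1214, -0.6495) x2=(1.0436, 0.2812, 1.6894) x3=(-0.4552, -0.8540, -1.0002)
step 22: x0=(1.0639, -1.4350, -1.4975) x1=(1.8773, 1.1266, -0.6479) x2=(1.0443, 0.3018, 1.6849) x3=(-0.4517, -0.8484, -0.9990)
step 23: x0=(1.0500, -1.4231, -1.5162) x1=(1.8777, 1.1319, -0.6462) x2=(1.0449, 0.3224, 1.6804) x3=(-0.4486, -0.8428, -0.9977)
step 24: x0=(1.0362, -1.4112, -1.5349) x1=(1.8783, 1.1373, -0.6447) x2=(1.0455, 0.3430, 1.6760) x3=(-0.4456, -0.8371, -0.9965)
step 25: x0=(1.0224, -1.3994, -1.5537) x1=(1.8789, 1.1428, -0.6431) x2=(1.0462, 0.3637, 1.6717) x3=(-0.4430, -0.8315, -0.9952)
step 26: x0=(1.0088, -1.3877, -1.5726) x1=(1.8795, 1.1483, -0.6416) x2=(1.0468, 0.3843, 1.6676) x3=(-0.4405, -0.8259, -0.9939)
step 27: x0=(0.9953, -1.3760, -1.5916) x1=(1.8802, 1.1539, -0.6401) x2=(1.0474, 0.4050, 1.6635) x3=(-0.4384, -0.8202, -0.9925)
step 28: x0=(0.9818, -1.3645, -1.6107) x1=(1.8810, 1.1596, -0.6386) x2=(1.0480, 0.4257, 1.6596) x3=(-0.4365, -0.8145, -0.9912)
step 29: x0=(0.9685, -1.3531, -1.6298) x1=(1.8818, 1.1653, -0.6372) x2=(1.0487, 0.4463, 1.6558) x3=(-0.4348, -0.8089, -0.9898)
step 30: x0=(0.9552, -1.3417, -1.6490) x1=(1.8826, 1.1712, -0.6358) x2=(1.0493, 0.4670, 1.6520) x3=(-0.4334, -0.8032, -0.9884)
step 31: x0=(0.9420, -1.3304, -1.6683) x1=(1.8836, 1.1771, -0.6344) x2=(1.0499, 0.4877, 1.6484) x3=(-0.4322, -0.7975, -0.9869)
step 32: x0=(0.9289, -1.3192, -1.6877) x1=(1.8846, 1.1830, -0.6330) x2=(1.0505, 0.5084, 1.6449) x3=(-0.4313, -0.7917, -0.9855)
step 33: x0=(0.9159, -1.3081, -1.7071) x1=(1.8856, 1.1891, -0.6317) x2=(1.0511, 0.5292, 1.6415) x3=(-0.4307, -0.7860, -0.9839)
step 34: x0=(0.9030, -1.2971, -1.7267) x1=(1.8867, 1.1952, -0.6304) x2=(1.0517, 0.5499, 1.6382) x3=(-0.4303, -0.7803, -0.9823)
step 35: x0=(0.8902, -1.2861, -1.7463) x1=(1.8879, 1.2014, -0.6291) x2=(1.0523, 0.5706, 1.6350) x3=(-0.4302, -0.7745, -0.9807)
step 36: x0=(0.8775, -1.2753, -1.7661) x1=(1.8891, 1.2077, -0.6279) x2=(1.0529, 0.5914, 1.6320) x3=(-0.4303, -0.7688, -0.9790)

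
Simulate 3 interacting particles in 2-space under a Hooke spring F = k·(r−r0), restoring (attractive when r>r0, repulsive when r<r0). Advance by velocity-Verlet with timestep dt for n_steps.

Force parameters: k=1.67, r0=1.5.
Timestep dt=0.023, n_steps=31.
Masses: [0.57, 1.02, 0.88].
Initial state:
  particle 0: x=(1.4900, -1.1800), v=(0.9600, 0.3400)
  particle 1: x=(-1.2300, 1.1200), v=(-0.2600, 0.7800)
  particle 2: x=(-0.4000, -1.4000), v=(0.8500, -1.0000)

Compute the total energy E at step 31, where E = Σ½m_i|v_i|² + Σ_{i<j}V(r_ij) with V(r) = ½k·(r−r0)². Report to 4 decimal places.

6.1915

step 0: x0=(1.4900, -1.1800) x1=(-1.2300, 1.1200) x2=(-0.4000, -1.4000)
step 1: x0=(1.5105, -1.1712) x1=(-1.2351, 1.1369) x2=(-0.3804, -1.4224)
step 2: x0=(1.5280, -1.1604) x1=(-1.2386, 1.1516) x2=(-0.3608, -1.4437)
step 3: x0=(1.5423, -1.1476) x1=(-1.2403, 1.1642) x2=(-0.3412, -1.4637)
step 4: x0=(1.5535, -1.1328) x1=(-1.2402, 1.1745) x2=(-0.3216, -1.4824)
step 5: x0=(1.5615, -1.1160) x1=(-1.2383, 1.1826) x2=(-0.3021, -1.4998)
step 6: x0=(1.5663, -1.0972) x1=(-1.2346, 1.1884) x2=(-0.2826, -1.5158)
step 7: x0=(1.5681, -1.0765) x1=(-1.2291, 1.1920) x2=(-0.2631, -1.5304)
step 8: x0=(1.5667, -1.0540) x1=(-1.2218, 1.1933) x2=(-0.2437, -1.5437)
step 9: x0=(1.5622, -1.0295) x1=(-1.2127, 1.1923) x2=(-0.2245, -1.5555)
step 10: x0=(1.5547, -1.0032) x1=(-1.2018, 1.1890) x2=(-0.2054, -1.5659)
step 11: x0=(1.5442, -0.9751) x1=(-1.1891, 1.1835) x2=(-0.1864, -1.5748)
step 12: x0=(1.5309, -0.9453) x1=(-1.1746, 1.1757) x2=(-0.1676, -1.5823)
step 13: x0=(1.5147, -0.9138) x1=(-1.1584, 1.1657) x2=(-0.1491, -1.5883)
step 14: x0=(1.4958, -0.8807) x1=(-1.1404, 1.1536) x2=(-0.1307, -1.5928)
step 15: x0=(1.4742, -0.8460) x1=(-1.1208, 1.1393) x2=(-0.1126, -1.5959)
step 16: x0=(1.4502, -0.8098) x1=(-1.0995, 1.1230) x2=(-0.0947, -1.5975)
step 17: x0=(1.4237, -0.7722) x1=(-1.0766, 1.1046) x2=(-0.0771, -1.5977)
step 18: x0=(1.3948, -0.7332) x1=(-1.0522, 1.0843) x2=(-0.0598, -1.5965)
step 19: x0=(1.3639, -0.6930) x1=(-1.0263, 1.0621) x2=(-0.0429, -1.5940)
step 20: x0=(1.3308, -0.6516) x1=(-0.9990, 1.0380) x2=(-0.0262, -1.5900)
step 21: x0=(1.2959, -0.6090) x1=(-0.9704, 1.0122) x2=(-0.0099, -1.5848)
step 22: x0=(1.2591, -0.5654) x1=(-0.9404, 0.9847) x2=(0.0061, -1.5783)
step 23: x0=(1.2207, -0.5208) x1=(-0.9092, 0.9555) x2=(0.0218, -1.5706)
step 24: x0=(1.1808, -0.4754) x1=(-0.8769, 0.9249) x2=(0.0371, -1.5617)
step 25: x0=(1.1396, -0.4292) x1=(-0.8436, 0.8929) x2=(0.0521, -1.5516)
step 26: x0=(1.0971, -0.3823) x1=(-0.8092, 0.8596) x2=(0.0667, -1.5405)
step 27: x0=(1.0536, -0.3348) x1=(-0.7740, 0.8250) x2=(0.0810, -1.5283)
step 28: x0=(1.0092, -0.2868) x1=(-0.7381, 0.7893) x2=(0.0950, -1.5151)
step 29: x0=(0.9641, -0.2384) x1=(-0.7014, 0.7526) x2=(0.1087, -1.5011)
step 30: x0=(0.9183, -0.1897) x1=(-0.6641, 0.7149) x2=(0.1220, -1.4861)
step 31: x0=(0.8720, -0.1408) x1=(-0.6264, 0.6764) x2=(0.1352, -1.4704)
step 0 velocities: v0=(0.9600, 0.3400) v1=(-0.2600, 0.7800) v2=(0.8500, -1.0000)
step 0: KE=1.3983, PE=4.7964, E=6.1947
step 31 velocities: v0=(-2.0164, 2.1306) v1=(1.6494, -1.6883) v2=(0.5648, 0.7011)
step 31: KE=5.6502, PE=0.5413, E=6.1915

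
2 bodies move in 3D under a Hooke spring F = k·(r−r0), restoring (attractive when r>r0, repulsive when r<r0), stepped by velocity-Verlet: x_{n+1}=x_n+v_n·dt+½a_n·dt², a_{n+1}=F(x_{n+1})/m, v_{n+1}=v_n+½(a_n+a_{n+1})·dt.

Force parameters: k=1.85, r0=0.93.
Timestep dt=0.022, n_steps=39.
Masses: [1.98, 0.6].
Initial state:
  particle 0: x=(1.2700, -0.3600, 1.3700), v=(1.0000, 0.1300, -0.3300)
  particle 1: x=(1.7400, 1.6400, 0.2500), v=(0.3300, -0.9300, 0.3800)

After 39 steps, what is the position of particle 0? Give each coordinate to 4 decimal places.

step 0: x0=(1.2700, -0.3600, 1.3700) x1=(1.7400, 1.6400, 0.2500)
step 1: x0=(1.2921, -0.3569, 1.3626) x1=(1.7470, 1.6186, 0.2589)
step 2: x0=(1.3143, -0.3532, 1.3549) x1=(1.7537, 1.5955, 0.2687)
step 3: x0=(1.3366, -0.3490, 1.3469) x1=(1.7599, 1.5707, 0.2795)
step 4: x0=(1.3590, -0.3443, 1.3386) x1=(1.7658, 1.5442, 0.2913)
step 5: x0=(1.3815, -0.3391, 1.3300) x1=(1.7714, 1.5160, 0.3039)
step 6: x0=(1.4041, -0.3335, 1.3212) x1=(1.7766, 1.4863, 0.3174)
step 7: x0=(1.4268, -0.3273, 1.3121) x1=(1.7815, 1.4551, 0.3317)
step 8: x0=(1.4496, -0.3208, 1.3028) x1=(1.7861, 1.4224, 0.3469)
step 9: x0=(1.4725, -0.3138, 1.2933) x1=(1.7904, 1.3883, 0.3628)
step 10: x0=(1.4955, -0.3064, 1.2835) x1=(1.7945, 1.3529, 0.3795)
step 11: x0=(1.5185, -0.2986, 1.2735) x1=(1.7983, 1.3162, 0.3968)
step 12: x0=(1.5416, -0.2905, 1.2633) x1=(1.8020, 1.2783, 0.4148)
step 13: x0=(1.5648, -0.2820, 1.2530) x1=(1.8054, 1.2392, 0.4334)
step 14: x0=(1.5880, -0.2732, 1.2424) x1=(1.8087, 1.1991, 0.4526)
step 15: x0=(1.6112, -0.2640, 1.2317) x1=(1.8119, 1.1580, 0.4723)
step 16: x0=(1.6345, -0.2547, 1.2209) x1=(1.8149, 1.1160, 0.4925)
step 17: x0=(1.6578, -0.2450, 1.2099) x1=(1.8178, 1.0732, 0.5131)
step 18: x0=(1.6812, -0.2352, 1.1988) x1=(1.8206, 1.0296, 0.5342)
step 19: x0=(1.7045, -0.2251, 1.1876) x1=(1.8234, 0.9854, 0.5555)
step 20: x0=(1.7279, -0.2149, 1.1763) x1=(1.8260, 0.9406, 0.5772)
step 21: x0=(1.7513, -0.2045, 1.1649) x1=(1.8287, 0.8953, 0.5992)
step 22: x0=(1.7747, -0.1940, 1.1535) x1=(1.8313, 0.8496, 0.6213)
step 23: x0=(1.7981, -0.1833, 1.1420) x1=(1.8339, 0.8035, 0.6436)
step 24: x0=(1.8216, -0.1727, 1.1305) x1=(1.8365, 0.7572, 0.6661)
step 25: x0=(1.8450, -0.1619, 1.1189) x1=(1.8391, 0.7108, 0.6886)
step 26: x0=(1.8684, -0.1512, 1.1074) x1=(1.8416, 0.6643, 0.7111)
step 27: x0=(1.8918, -0.1404, 1.0958) x1=(1.8442, 0.6179, 0.7336)
step 28: x0=(1.9152, -0.1297, 1.0843) x1=(1.8468, 0.5715, 0.7561)
step 29: x0=(1.9387, -0.1191, 1.0728) x1=(1.8494, 0.5254, 0.7784)
step 30: x0=(1.9621, -0.1086, 1.0613) x1=(1.8519, 0.4796, 0.8007)
step 31: x0=(1.9856, -0.0981, 1.0499) x1=(1.8543, 0.4341, 0.8227)
step 32: x0=(2.0090, -0.0878, 1.0386) x1=(1.8567, 0.3891, 0.8446)
step 33: x0=(2.0326, -0.0777, 1.0273) x1=(1.8588, 0.3446, 0.8663)
step 34: x0=(2.0562, -0.0677, 1.0160) x1=(1.8608, 0.3007, 0.8877)
step 35: x0=(2.0799, -0.0579, 1.0049) x1=(1.8624, 0.2574, 0.9090)
step 36: x0=(2.1038, -0.0484, 0.9938) x1=(1.8635, 0.2148, 0.9300)
step 37: x0=(2.1278, -0.0390, 0.9827) x1=(1.8641, 0.1727, 0.9509)
step 38: x0=(2.1520, -0.0297, 0.9717) x1=(1.8640, 0.1312, 0.9717)
step 39: x0=(2.1765, -0.0206, 0.9607) x1=(1.8632, 0.0902, 0.9925)

(2.1765, -0.0206, 0.9607)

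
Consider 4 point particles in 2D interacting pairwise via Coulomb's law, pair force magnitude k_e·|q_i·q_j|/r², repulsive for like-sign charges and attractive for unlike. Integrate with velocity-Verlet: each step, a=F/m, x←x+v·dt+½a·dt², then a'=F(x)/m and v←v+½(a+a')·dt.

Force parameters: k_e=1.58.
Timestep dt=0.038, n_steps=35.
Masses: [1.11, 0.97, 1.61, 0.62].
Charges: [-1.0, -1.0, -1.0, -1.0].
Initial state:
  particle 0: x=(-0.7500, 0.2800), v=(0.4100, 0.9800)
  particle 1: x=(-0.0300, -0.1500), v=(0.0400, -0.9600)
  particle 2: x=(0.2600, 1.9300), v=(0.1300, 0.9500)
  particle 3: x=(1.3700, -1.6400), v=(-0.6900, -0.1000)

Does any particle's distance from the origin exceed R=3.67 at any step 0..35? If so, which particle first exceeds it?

no

step 0: x0=(-0.7500, 0.2800) x1=(-0.0300, -0.1500) x2=(0.2600, 1.9300) x3=(1.3700, -1.6400)
step 1: x0=(-0.7359, 0.3178) x1=(-0.0273, -0.1874) x2=(0.2650, 1.9665) x3=(1.3443, -1.6444)
step 2: x0=(-0.7245, 0.3570) x1=(-0.0225, -0.2267) x2=(0.2703, 2.0037) x3=(1.3196, -1.6500)
step 3: x0=(-0.7155, 0.3973) x1=(-0.0160, -0.2677) x2=(0.2758, 2.0415) x3=(1.2960, -1.6569)
step 4: x0=(-0.7085, 0.4390) x1=(-0.0082, -0.3105) x2=(0.2814, 2.0801) x3=(1.2734, -1.6651)
step 5: x0=(-0.7033, 0.4817) x1=(0.0006, -0.3549) x2=(0.2873, 2.1193) x3=(1.2519, -1.6746)
step 6: x0=(-0.6996, 0.5255) x1=(0.0102, -0.4006) x2=(0.2934, 2.1592) x3=(1.2316, -1.6854)
step 7: x0=(-0.6974, 0.5701) x1=(0.0202, -0.4474) x2=(0.2997, 2.1997) x3=(1.2124, -1.6977)
step 8: x0=(-0.6963, 0.6155) x1=(0.0306, -0.4953) x2=(0.3061, 2.2409) x3=(1.1943, -1.7114)
step 9: x0=(-0.6963, 0.6616) x1=(0.0410, -0.5440) x2=(0.3128, 2.2826) x3=(1.1775, -1.7266)
step 10: x0=(-0.6973, 0.7083) x1=(0.0515, -0.5934) x2=(0.3197, 2.3249) x3=(1.1619, -1.7433)
step 11: x0=(-0.6992, 0.7555) x1=(0.0618, -0.6433) x2=(0.3268, 2.3678) x3=(1.1476, -1.7615)
step 12: x0=(-0.7019, 0.8031) x1=(0.0718, -0.6935) x2=(0.3341, 2.4113) x3=(1.1346, -1.7813)
step 13: x0=(-0.7053, 0.8510) x1=(0.0815, -0.7440) x2=(0.3416, 2.4553) x3=(1.1230, -1.8028)
step 14: x0=(-0.7095, 0.8992) x1=(0.0908, -0.7947) x2=(0.3494, 2.4998) x3=(1.1128, -1.8259)
step 15: x0=(-0.7143, 0.9476) x1=(0.0996, -0.8453) x2=(0.3573, 2.5448) x3=(1.1040, -1.8508)
step 16: x0=(-0.7198, 0.9962) x1=(0.1077, -0.8960) x2=(0.3654, 2.5904) x3=(1.0967, -1.8774)
step 17: x0=(-0.7258, 1.0449) x1=(0.1152, -0.9464) x2=(0.3738, 2.6365) x3=(1.0910, -1.9058)
step 18: x0=(-0.7324, 1.0937) x1=(0.1220, -0.9966) x2=(0.3823, 2.6830) x3=(1.0868, -1.9360)
step 19: x0=(-0.7396, 1.1426) x1=(0.1280, -1.0465) x2=(0.3911, 2.7300) x3=(1.0843, -1.9680)
step 20: x0=(-0.7473, 1.1916) x1=(0.1333, -1.0961) x2=(0.4001, 2.7775) x3=(1.0835, -2.0019)
step 21: x0=(-0.7555, 1.2405) x1=(0.1376, -1.1452) x2=(0.4093, 2.8255) x3=(1.0844, -2.0377)
step 22: x0=(-0.7642, 1.2895) x1=(0.1411, -1.1938) x2=(0.4187, 2.8739) x3=(1.0869, -2.0753)
step 23: x0=(-0.7734, 1.3384) x1=(0.1436, -1.2420) x2=(0.4284, 2.9227) x3=(1.0913, -2.1148)
step 24: x0=(-0.7831, 1.3873) x1=(0.1452, -1.2896) x2=(0.4382, 2.9719) x3=(1.0974, -2.1561)
step 25: x0=(-0.7932, 1.4361) x1=(0.1458, -1.3367) x2=(0.4483, 3.0216) x3=(1.1053, -2.1993)
step 26: x0=(-0.8038, 1.4849) x1=(0.1455, -1.3832) x2=(0.4586, 3.0716) x3=(1.1149, -2.2443)
step 27: x0=(-0.8148, 1.5335) x1=(0.1442, -1.4291) x2=(0.4691, 3.1221) x3=(1.1263, -2.2910)
step 28: x0=(-0.8262, 1.5822) x1=(0.1419, -1.4745) x2=(0.4798, 3.1729) x3=(1.1394, -2.3395)
step 29: x0=(-0.8380, 1.6307) x1=(0.1386, -1.5193) x2=(0.4907, 3.2241) x3=(1.1542, -2.3896)
step 30: x0=(-0.8503, 1.6791) x1=(0.1345, -1.5636) x2=(0.5018, 3.2756) x3=(1.1707, -2.4414)
step 31: x0=(-0.8629, 1.7274) x1=(0.1294, -1.6073) x2=(0.5132, 3.3275) x3=(1.1887, -2.4947)
step 32: x0=(-0.8760, 1.7757) x1=(0.1233, -1.6506) x2=(0.5247, 3.3798) x3=(1.2084, -2.5495)
step 33: x0=(-0.8894, 1.8238) x1=(0.1165, -1.6933) x2=(0.5365, 3.4324) x3=(1.2295, -2.6057)
step 34: x0=(-0.9032, 1.8718) x1=(0.1088, -1.7356) x2=(0.5484, 3.4852) x3=(1.2521, -2.6633)
step 35: x0=(-0.9173, 1.9197) x1=(0.1003, -1.7775) x2=(0.5606, 3.5384) x3=(1.2761, -2.7222)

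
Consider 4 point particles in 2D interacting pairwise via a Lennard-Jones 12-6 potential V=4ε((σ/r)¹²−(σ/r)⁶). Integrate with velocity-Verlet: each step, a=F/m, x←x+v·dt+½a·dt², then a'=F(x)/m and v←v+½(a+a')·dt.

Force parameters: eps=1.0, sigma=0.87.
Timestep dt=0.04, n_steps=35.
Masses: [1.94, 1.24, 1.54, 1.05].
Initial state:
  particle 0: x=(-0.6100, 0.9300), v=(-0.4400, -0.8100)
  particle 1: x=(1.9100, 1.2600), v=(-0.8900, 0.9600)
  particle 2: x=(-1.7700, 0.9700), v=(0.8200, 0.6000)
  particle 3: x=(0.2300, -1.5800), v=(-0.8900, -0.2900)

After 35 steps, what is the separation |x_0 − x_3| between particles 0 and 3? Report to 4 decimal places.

1.6276

step 0: x0=(-0.6100, 0.9300) x1=(1.9100, 1.2600) x2=(-1.7700, 0.9700) x3=(0.2300, -1.5800)
step 1: x0=(-0.6286, 0.8976) x1=(1.8744, 1.2984) x2=(-1.7360, 0.9940) x3=(0.1944, -1.5916)
step 2: x0=(-0.6493, 0.8654) x1=(1.8388, 1.3368) x2=(-1.6992, 1.0177) x3=(0.1588, -1.6032)
step 3: x0=(-0.6723, 0.8336) x1=(1.8031, 1.3752) x2=(-1.6596, 1.0410) x3=(0.1232, -1.6147)
step 4: x0=(-0.6966, 0.8020) x1=(1.7674, 1.4136) x2=(-1.6182, 1.0639) x3=(0.0875, -1.6262)
step 5: x0=(-0.7195, 0.7700) x1=(1.7317, 1.4519) x2=(-1.5786, 1.0873) x3=(0.0519, -1.6377)
step 6: x0=(-0.7355, 0.7354) x1=(1.6960, 1.4903) x2=(-1.5477, 1.1140) x3=(0.0163, -1.6491)
step 7: x0=(-0.7401, 0.6956) x1=(1.6602, 1.5286) x2=(-1.5311, 1.1473) x3=(-0.0194, -1.6606)
step 8: x0=(-0.7373, 0.6515) x1=(1.6245, 1.5670) x2=(-1.5239, 1.1860) x3=(-0.0550, -1.6720)
step 9: x0=(-0.7327, 0.6062) x1=(1.5887, 1.6053) x2=(-1.5188, 1.2261) x3=(-0.0907, -1.6833)
step 10: x0=(-0.7291, 0.5616) x1=(1.5529, 1.6437) x2=(-1.5126, 1.2653) x3=(-0.1264, -1.6946)
step 11: x0=(-0.7270, 0.5185) x1=(1.5170, 1.6820) x2=(-1.5043, 1.3026) x3=(-0.1621, -1.7059)
step 12: x0=(-0.7265, 0.4769) x1=(1.4812, 1.7203) x2=(-1.4940, 1.3380) x3=(-0.1978, -1.7171)
step 13: x0=(-0.7273, 0.4368) x1=(1.4453, 1.7586) x2=(-1.4820, 1.3715) x3=(-0.2335, -1.7283)
step 14: x0=(-0.7292, 0.3980) x1=(1.4093, 1.7969) x2=(-1.4687, 1.4033) x3=(-0.2692, -1.7394)
step 15: x0=(-0.7318, 0.3603) x1=(1.3734, 1.8351) x2=(-1.4543, 1.4337) x3=(-0.3050, -1.7504)
step 16: x0=(-0.7351, 0.3235) x1=(1.3374, 1.8734) x2=(-1.4392, 1.4629) x3=(-0.3408, -1.7614)
step 17: x0=(-0.7389, 0.2875) x1=(1.3015, 1.9116) x2=(-1.4234, 1.4911) x3=(-0.3765, -1.7723)
step 18: x0=(-0.7430, 0.2521) x1=(1.2655, 1.9499) x2=(-1.4071, 1.5185) x3=(-0.4123, -1.7830)
step 19: x0=(-0.7474, 0.2172) x1=(1.2294, 1.9881) x2=(-1.3904, 1.5451) x3=(-0.4481, -1.7937)
step 20: x0=(-0.7521, 0.1827) x1=(1.1934, 2.0263) x2=(-1.3734, 1.5711) x3=(-0.4840, -1.8043)
step 21: x0=(-0.7568, 0.1486) x1=(1.1573, 2.0645) x2=(-1.3562, 1.5967) x3=(-0.5198, -1.8147)
step 22: x0=(-0.7617, 0.1147) x1=(1.1212, 2.1027) x2=(-1.3388, 1.6219) x3=(-0.5557, -1.8250)
step 23: x0=(-0.7667, 0.0810) x1=(1.0850, 2.1409) x2=(-1.3213, 1.6467) x3=(-0.5915, -1.8352)
step 24: x0=(-0.7718, 0.0475) x1=(1.0489, 2.1790) x2=(-1.3036, 1.6713) x3=(-0.6274, -1.8452)
step 25: x0=(-0.7769, 0.0140) x1=(1.0126, 2.2172) x2=(-1.2858, 1.6956) x3=(-0.6633, -1.8550)
step 26: x0=(-0.7820, -0.0194) x1=(0.9764, 2.2553) x2=(-1.2680, 1.7197) x3=(-0.6993, -1.8647)
step 27: x0=(-0.7872, -0.0527) x1=(0.9401, 2.2934) x2=(-1.2501, 1.7437) x3=(-0.7352, -1.8741)
step 28: x0=(-0.7924, -0.0861) x1=(0.9038, 2.3315) x2=(-1.2321, 1.7675) x3=(-0.7711, -1.8833)
step 29: x0=(-0.7976, -0.1196) x1=(0.8674, 2.3696) x2=(-1.2141, 1.7913) x3=(-0.8070, -1.8922)
step 30: x0=(-0.8028, -0.1531) x1=(0.8309, 2.4076) x2=(-1.1959, 1.8149) x3=(-0.8430, -1.9009)
step 31: x0=(-0.8081, -0.1867) x1=(0.7944, 2.4457) x2=(-1.1777, 1.8385) x3=(-0.8789, -1.9092)
step 32: x0=(-0.8133, -0.2204) x1=(0.7578, 2.4837) x2=(-1.1595, 1.8621) x3=(-0.9148, -1.9172)
step 33: x0=(-0.8186, -0.2543) x1=(0.7211, 2.5216) x2=(-1.1411, 1.8856) x3=(-0.9507, -1.9248)
step 34: x0=(-0.8239, -0.2884) x1=(0.6843, 2.5596) x2=(-1.1227, 1.9091) x3=(-0.9866, -1.9320)
step 35: x0=(-0.8292, -0.3226) x1=(0.6473, 2.5974) x2=(-1.1041, 1.9326) x3=(-1.0224, -1.9388)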